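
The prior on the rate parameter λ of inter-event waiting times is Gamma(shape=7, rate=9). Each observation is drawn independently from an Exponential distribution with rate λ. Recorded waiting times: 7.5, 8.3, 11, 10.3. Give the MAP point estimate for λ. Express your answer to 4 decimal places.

λ̂_MAP = 0.2169

The Exponential(rate=λ) likelihood is ∝ λ^n e^(−λΣtᵢ). Here n = 4 and Σtᵢ = 7.5 + 8.3 + 11 + 10.3 = 37.1.
Posterior ∝ λ^6e^(−9λ) · λ^4e^(−37.1λ) = λ^10e^(−46.1λ), i.e. Gamma(11, 46.1).
Mode = (a−1)/b = 10/46.1 ≈ 0.2169.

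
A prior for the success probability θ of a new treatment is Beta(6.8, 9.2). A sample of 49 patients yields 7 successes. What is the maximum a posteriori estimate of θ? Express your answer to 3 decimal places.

θ̂_MAP = 0.203

Prior: Beta(6.8, 9.2).
Data: 7 successes in 49 trials. The binomial likelihood contributes θ^7(1−θ)^42, so the posterior is Beta(6.8+7, 9.2+42) = Beta(13.8, 51.2).
For Beta(a, b) with a, b > 1 the mode is (a−1)/(a+b−2) = 12.8/63 ≈ 0.203.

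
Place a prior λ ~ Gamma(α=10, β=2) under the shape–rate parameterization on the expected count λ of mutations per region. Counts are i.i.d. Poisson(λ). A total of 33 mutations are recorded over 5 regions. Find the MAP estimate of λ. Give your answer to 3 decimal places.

Σxᵢ = 33, n = 5.
Posterior ∝ λ^9e^(−2λ) · λ^33e^(−5λ) = λ^42e^(−7λ), i.e. Gamma(shape=43, rate=7).
The mode of a Gamma(a, b) with a ≥ 1 (shape–rate) is (a−1)/b = 42/7 ≈ 6.000.

λ̂_MAP = 6.000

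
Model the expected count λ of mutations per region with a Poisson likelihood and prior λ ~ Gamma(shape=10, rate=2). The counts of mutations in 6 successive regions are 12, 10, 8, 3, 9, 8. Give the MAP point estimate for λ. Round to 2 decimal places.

λ̂_MAP = 7.38

Σxᵢ = 12+10+8+3+9+8 = 50, with n = 6.
Posterior ∝ λ^9e^(−2λ) · λ^50e^(−6λ) = λ^59e^(−8λ), i.e. Gamma(shape=60, rate=8).
The mode of a Gamma(a, b) with a ≥ 1 (shape–rate) is (a−1)/b = 59/8 ≈ 7.38.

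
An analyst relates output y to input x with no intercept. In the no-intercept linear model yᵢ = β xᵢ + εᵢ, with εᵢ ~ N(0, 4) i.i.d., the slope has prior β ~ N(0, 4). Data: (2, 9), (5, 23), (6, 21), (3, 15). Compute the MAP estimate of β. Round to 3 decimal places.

β̂_MAP = 4.053

log p(β | y) = −Σ(yᵢ − βxᵢ)²/(2·4) − β²/(2·4) + const.
Setting the derivative to zero: Σxᵢ(yᵢ − βxᵢ)/4 − β/4 = 0, so β = Σxᵢyᵢ / (Σxᵢ² + σ²/τ²).
Σxᵢyᵢ = 2·9 + 5·23 + 6·21 + 3·15 = 304; Σxᵢ² = 74; σ²/τ² = 1.
β̂_MAP = 304 / (74 + 1) = 304/75 ≈ 4.053.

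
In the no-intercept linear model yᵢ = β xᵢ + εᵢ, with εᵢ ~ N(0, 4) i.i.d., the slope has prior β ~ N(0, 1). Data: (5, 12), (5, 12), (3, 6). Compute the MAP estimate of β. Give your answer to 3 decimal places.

β̂_MAP = 2.190

log p(β | y) = −Σ(yᵢ − βxᵢ)²/(2·4) − β²/(2·1) + const.
Setting the derivative to zero: Σxᵢ(yᵢ − βxᵢ)/4 − β/1 = 0, so β = Σxᵢyᵢ / (Σxᵢ² + σ²/τ²).
Σxᵢyᵢ = 5·12 + 5·12 + 3·6 = 138; Σxᵢ² = 59; σ²/τ² = 4.
β̂_MAP = 138 / (59 + 4) = 138/63 ≈ 2.190.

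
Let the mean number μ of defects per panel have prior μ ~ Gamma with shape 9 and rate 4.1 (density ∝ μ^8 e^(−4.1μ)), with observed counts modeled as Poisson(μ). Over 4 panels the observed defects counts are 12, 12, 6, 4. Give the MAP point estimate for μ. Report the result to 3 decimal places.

μ̂_MAP = 5.185

Σxᵢ = 12+12+6+4 = 34, with n = 4.
Posterior ∝ μ^8e^(−4.1μ) · μ^34e^(−4μ) = μ^42e^(−8.1μ), i.e. Gamma(shape=43, rate=8.1).
The mode of a Gamma(a, b) with a ≥ 1 (shape–rate) is (a−1)/b = 42/8.1 ≈ 5.185.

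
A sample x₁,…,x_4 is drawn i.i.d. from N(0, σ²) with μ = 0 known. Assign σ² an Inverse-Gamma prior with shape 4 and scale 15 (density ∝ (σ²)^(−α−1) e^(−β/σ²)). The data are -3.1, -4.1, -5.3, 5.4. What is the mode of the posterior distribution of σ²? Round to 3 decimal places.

σ̂²_MAP = 8.119

Sum of squared deviations about the known mean: SS = (-3.1−0)² + (-4.1−0)² + (-5.3−0)² + (5.4−0)² = 83.67.
The Normal likelihood contributes (σ²)^(−n/2) exp(−SS/(2σ²)), so the posterior is Inverse-Gamma(α + n/2, β + SS/2) = Inverse-Gamma(6, 56.835).
The mode of Inverse-Gamma(a, b) is b/(a+1) = 56.835/7 ≈ 8.119.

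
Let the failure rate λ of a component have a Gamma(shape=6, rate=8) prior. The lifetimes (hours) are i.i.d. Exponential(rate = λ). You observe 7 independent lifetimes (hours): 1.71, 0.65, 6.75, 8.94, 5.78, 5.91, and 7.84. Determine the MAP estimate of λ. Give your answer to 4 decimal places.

λ̂_MAP = 0.2633

The Exponential(rate=λ) likelihood is ∝ λ^n e^(−λΣtᵢ). Here n = 7 and Σtᵢ = 1.71 + 0.65 + 6.75 + 8.94 + 5.78 + 5.91 + 7.84 = 37.58.
Posterior ∝ λ^5e^(−8λ) · λ^7e^(−37.58λ) = λ^12e^(−45.58λ), i.e. Gamma(13, 45.58).
Mode = (a−1)/b = 12/45.58 ≈ 0.2633.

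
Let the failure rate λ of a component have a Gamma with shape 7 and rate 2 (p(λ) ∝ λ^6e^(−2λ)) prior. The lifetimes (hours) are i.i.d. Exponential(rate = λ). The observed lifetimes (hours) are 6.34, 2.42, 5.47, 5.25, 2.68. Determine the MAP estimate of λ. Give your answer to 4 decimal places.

λ̂_MAP = 0.4553

The Exponential(rate=λ) likelihood is ∝ λ^n e^(−λΣtᵢ). Here n = 5 and Σtᵢ = 6.34 + 2.42 + 5.47 + 5.25 + 2.68 = 22.16.
Posterior ∝ λ^6e^(−2λ) · λ^5e^(−22.16λ) = λ^11e^(−24.16λ), i.e. Gamma(12, 24.16).
Mode = (a−1)/b = 11/24.16 ≈ 0.4553.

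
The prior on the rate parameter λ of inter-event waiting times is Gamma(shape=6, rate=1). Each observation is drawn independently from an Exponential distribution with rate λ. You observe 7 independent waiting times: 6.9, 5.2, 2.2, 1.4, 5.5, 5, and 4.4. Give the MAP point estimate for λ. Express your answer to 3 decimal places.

The Exponential(rate=λ) likelihood is ∝ λ^n e^(−λΣtᵢ). Here n = 7 and Σtᵢ = 6.9 + 5.2 + 2.2 + 1.4 + 5.5 + 5 + 4.4 = 30.6.
Posterior ∝ λ^5e^(−1λ) · λ^7e^(−30.6λ) = λ^12e^(−31.6λ), i.e. Gamma(13, 31.6).
Mode = (a−1)/b = 12/31.6 ≈ 0.380.

λ̂_MAP = 0.380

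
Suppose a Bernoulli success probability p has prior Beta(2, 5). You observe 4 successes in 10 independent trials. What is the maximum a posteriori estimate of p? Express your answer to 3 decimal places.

p̂_MAP = 0.333

Prior: Beta(2, 5).
Data: 4 successes in 10 trials. The binomial likelihood contributes p^4(1−p)^6, so the posterior is Beta(2+4, 5+6) = Beta(6, 11).
For Beta(a, b) with a, b > 1 the mode is (a−1)/(a+b−2) = 5/15 ≈ 0.333.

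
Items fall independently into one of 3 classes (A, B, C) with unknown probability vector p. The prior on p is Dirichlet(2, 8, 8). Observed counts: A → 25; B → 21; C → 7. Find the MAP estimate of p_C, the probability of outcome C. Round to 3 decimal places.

MAP estimate of p_C = 0.206

The posterior is Dirichlet(αᵢ + nᵢ) = Dirichlet(27, 29, 15).
For a Dirichlet(a₁,…,a_K) with all aᵢ > 1, the mode has j-th component (aⱼ − 1)/(Σaᵢ − K).
Here Σaᵢ = 71 and K = 3, so p_C = (15 − 1)/(71 − 3) = 14/68 ≈ 0.206.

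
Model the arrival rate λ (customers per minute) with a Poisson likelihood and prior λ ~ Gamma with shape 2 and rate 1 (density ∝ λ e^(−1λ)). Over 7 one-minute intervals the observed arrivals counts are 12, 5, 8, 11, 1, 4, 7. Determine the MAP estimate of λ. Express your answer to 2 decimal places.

λ̂_MAP = 6.13

Σxᵢ = 12+5+8+11+1+4+7 = 48, with n = 7.
Posterior ∝ λe^(−1λ) · λ^48e^(−7λ) = λ^49e^(−8λ), i.e. Gamma(shape=50, rate=8).
The mode of a Gamma(a, b) with a ≥ 1 (shape–rate) is (a−1)/b = 49/8 ≈ 6.13.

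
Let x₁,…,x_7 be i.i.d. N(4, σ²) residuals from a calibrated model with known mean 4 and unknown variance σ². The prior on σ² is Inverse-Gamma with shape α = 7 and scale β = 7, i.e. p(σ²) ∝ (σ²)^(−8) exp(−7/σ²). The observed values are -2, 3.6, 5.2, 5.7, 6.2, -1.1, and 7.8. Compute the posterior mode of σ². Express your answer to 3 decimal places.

Sum of squared deviations about the known mean: SS = (-2−4)² + (3.6−4)² + (5.2−4)² + (5.7−4)² + (6.2−4)² + (-1.1−4)² + (7.8−4)² = 85.78.
The Normal likelihood contributes (σ²)^(−n/2) exp(−SS/(2σ²)), so the posterior is Inverse-Gamma(α + n/2, β + SS/2) = Inverse-Gamma(10.5, 49.89).
The mode of Inverse-Gamma(a, b) is b/(a+1) = 49.89/11.5 ≈ 4.338.

σ̂²_MAP = 4.338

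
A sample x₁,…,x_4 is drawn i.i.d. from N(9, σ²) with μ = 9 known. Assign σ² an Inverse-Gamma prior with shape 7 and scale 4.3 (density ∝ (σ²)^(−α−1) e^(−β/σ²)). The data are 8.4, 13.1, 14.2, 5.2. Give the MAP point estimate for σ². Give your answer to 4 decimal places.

σ̂²_MAP = 3.3625

Sum of squared deviations about the known mean: SS = (8.4−9)² + (13.1−9)² + (14.2−9)² + (5.2−9)² = 58.65.
The Normal likelihood contributes (σ²)^(−n/2) exp(−SS/(2σ²)), so the posterior is Inverse-Gamma(α + n/2, β + SS/2) = Inverse-Gamma(9, 33.625).
The mode of Inverse-Gamma(a, b) is b/(a+1) = 33.625/10 ≈ 3.3625.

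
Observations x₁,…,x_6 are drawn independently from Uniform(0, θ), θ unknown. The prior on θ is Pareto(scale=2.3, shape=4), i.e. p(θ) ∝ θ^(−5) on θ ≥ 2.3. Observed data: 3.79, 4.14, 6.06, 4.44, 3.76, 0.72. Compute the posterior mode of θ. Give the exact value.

The Uniform(0, θ) likelihood is θ^(−n) for θ ≥ max(xᵢ), zero otherwise. Here max(xᵢ) = 6.06.
Posterior ∝ θ^(−5) · θ^(−6) = θ^(−11) on θ ≥ max(2.3, 6.06) = 6.06.
This density is strictly decreasing in θ, so the posterior mode lies at the lower boundary of the support.

θ̂_MAP = 6.06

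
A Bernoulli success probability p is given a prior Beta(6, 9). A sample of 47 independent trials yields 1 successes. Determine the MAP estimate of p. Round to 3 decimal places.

p̂_MAP = 0.100

Prior: Beta(6, 9).
Data: 1 success in 47 trials. The binomial likelihood contributes p(1−p)^46, so the posterior is Beta(6+1, 9+46) = Beta(7, 55).
For Beta(a, b) with a, b > 1 the mode is (a−1)/(a+b−2) = 6/60 ≈ 0.100.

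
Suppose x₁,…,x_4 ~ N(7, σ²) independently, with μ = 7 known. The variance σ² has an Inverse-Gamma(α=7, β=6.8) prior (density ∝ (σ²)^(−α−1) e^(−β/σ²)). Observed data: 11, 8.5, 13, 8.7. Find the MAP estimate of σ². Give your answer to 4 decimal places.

Sum of squared deviations about the known mean: SS = (11−7)² + (8.5−7)² + (13−7)² + (8.7−7)² = 57.14.
The Normal likelihood contributes (σ²)^(−n/2) exp(−SS/(2σ²)), so the posterior is Inverse-Gamma(α + n/2, β + SS/2) = Inverse-Gamma(9, 35.37).
The mode of Inverse-Gamma(a, b) is b/(a+1) = 35.37/10 ≈ 3.5370.

σ̂²_MAP = 3.5370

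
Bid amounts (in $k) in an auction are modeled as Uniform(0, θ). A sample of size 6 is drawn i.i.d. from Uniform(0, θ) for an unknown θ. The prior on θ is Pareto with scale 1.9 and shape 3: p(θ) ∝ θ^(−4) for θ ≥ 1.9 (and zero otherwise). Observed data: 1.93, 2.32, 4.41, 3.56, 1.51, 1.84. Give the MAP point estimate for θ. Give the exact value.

The Uniform(0, θ) likelihood is θ^(−n) for θ ≥ max(xᵢ), zero otherwise. Here max(xᵢ) = 4.41.
Posterior ∝ θ^(−4) · θ^(−6) = θ^(−10) on θ ≥ max(1.9, 4.41) = 4.41.
This density is strictly decreasing in θ, so the posterior mode lies at the lower boundary of the support.

θ̂_MAP = 4.41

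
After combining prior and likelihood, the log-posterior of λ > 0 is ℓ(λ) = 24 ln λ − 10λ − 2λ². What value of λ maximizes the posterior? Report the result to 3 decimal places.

ℓ'(λ) = 24/λ − 10 − 4λ. Setting this to zero and multiplying by λ: 4λ² + 10λ − 24 = 0.
λ = (−10 + √(10² + 4·4·24)) / (2·4) = (−10 + √484) / 8 = (−10 + 22)/8 = 3/2.
ℓ''(λ) = −24/λ² − 4 < 0, confirming a maximum.

λ̂_MAP = 1.500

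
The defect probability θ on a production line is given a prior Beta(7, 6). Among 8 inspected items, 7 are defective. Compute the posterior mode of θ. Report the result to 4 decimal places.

Prior: Beta(7, 6).
Data: 7 successes in 8 trials. The binomial likelihood contributes θ^7(1−θ)^1, so the posterior is Beta(7+7, 6+1) = Beta(14, 7).
For Beta(a, b) with a, b > 1 the mode is (a−1)/(a+b−2) = 13/19 ≈ 0.6842.

θ̂_MAP = 0.6842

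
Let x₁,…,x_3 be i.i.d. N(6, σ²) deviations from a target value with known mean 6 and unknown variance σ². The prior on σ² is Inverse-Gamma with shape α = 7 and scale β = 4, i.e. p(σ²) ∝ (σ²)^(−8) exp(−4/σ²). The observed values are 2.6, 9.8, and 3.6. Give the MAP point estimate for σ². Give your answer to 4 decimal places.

Sum of squared deviations about the known mean: SS = (2.6−6)² + (9.8−6)² + (3.6−6)² = 31.76.
The Normal likelihood contributes (σ²)^(−n/2) exp(−SS/(2σ²)), so the posterior is Inverse-Gamma(α + n/2, β + SS/2) = Inverse-Gamma(8.5, 19.88).
The mode of Inverse-Gamma(a, b) is b/(a+1) = 19.88/9.5 ≈ 2.0926.

σ̂²_MAP = 2.0926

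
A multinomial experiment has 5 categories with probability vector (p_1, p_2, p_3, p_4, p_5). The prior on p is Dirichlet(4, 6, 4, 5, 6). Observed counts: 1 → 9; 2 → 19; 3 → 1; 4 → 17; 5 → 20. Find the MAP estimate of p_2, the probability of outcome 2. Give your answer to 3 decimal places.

The posterior is Dirichlet(αᵢ + nᵢ) = Dirichlet(13, 25, 5, 22, 26).
For a Dirichlet(a₁,…,a_K) with all aᵢ > 1, the mode has j-th component (aⱼ − 1)/(Σaᵢ − K).
Here Σaᵢ = 91 and K = 5, so p_2 = (25 − 1)/(91 − 5) = 24/86 ≈ 0.279.

MAP estimate: 0.279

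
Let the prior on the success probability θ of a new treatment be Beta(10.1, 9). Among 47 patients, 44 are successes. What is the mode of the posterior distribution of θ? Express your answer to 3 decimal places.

θ̂_MAP = 0.828

Prior: Beta(10.1, 9).
Data: 44 successes in 47 trials. The binomial likelihood contributes θ^44(1−θ)^3, so the posterior is Beta(10.1+44, 9+3) = Beta(54.1, 12).
For Beta(a, b) with a, b > 1 the mode is (a−1)/(a+b−2) = 53.1/64.1 ≈ 0.828.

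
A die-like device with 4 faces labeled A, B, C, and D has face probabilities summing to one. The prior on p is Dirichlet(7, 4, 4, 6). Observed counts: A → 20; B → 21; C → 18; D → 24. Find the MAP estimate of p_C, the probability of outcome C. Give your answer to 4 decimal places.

The posterior is Dirichlet(αᵢ + nᵢ) = Dirichlet(27, 25, 22, 30).
For a Dirichlet(a₁,…,a_K) with all aᵢ > 1, the mode has j-th component (aⱼ − 1)/(Σaᵢ − K).
Here Σaᵢ = 104 and K = 4, so p_C = (22 − 1)/(104 − 4) = 21/100 ≈ 0.2100.

MAP estimate of p_C = 0.2100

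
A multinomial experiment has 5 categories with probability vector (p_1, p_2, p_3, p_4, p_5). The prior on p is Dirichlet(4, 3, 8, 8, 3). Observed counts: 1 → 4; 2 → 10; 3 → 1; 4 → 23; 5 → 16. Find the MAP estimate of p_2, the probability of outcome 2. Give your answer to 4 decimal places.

MAP estimate: 0.1600

The posterior is Dirichlet(αᵢ + nᵢ) = Dirichlet(8, 13, 9, 31, 19).
For a Dirichlet(a₁,…,a_K) with all aᵢ > 1, the mode has j-th component (aⱼ − 1)/(Σaᵢ − K).
Here Σaᵢ = 80 and K = 5, so p_2 = (13 − 1)/(80 − 5) = 12/75 ≈ 0.1600.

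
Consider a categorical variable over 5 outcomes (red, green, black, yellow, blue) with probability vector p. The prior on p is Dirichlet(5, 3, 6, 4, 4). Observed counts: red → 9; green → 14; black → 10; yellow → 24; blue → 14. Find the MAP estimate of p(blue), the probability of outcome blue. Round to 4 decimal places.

MAP estimate of p(blue) = 0.1932

The posterior is Dirichlet(αᵢ + nᵢ) = Dirichlet(14, 17, 16, 28, 18).
For a Dirichlet(a₁,…,a_K) with all aᵢ > 1, the mode has j-th component (aⱼ − 1)/(Σaᵢ − K).
Here Σaᵢ = 93 and K = 5, so p(blue) = (18 − 1)/(93 − 5) = 17/88 ≈ 0.1932.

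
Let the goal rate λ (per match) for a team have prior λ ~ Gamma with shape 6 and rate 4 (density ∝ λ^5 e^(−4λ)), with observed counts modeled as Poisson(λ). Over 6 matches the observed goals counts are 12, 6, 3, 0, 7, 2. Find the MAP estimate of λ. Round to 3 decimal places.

Σxᵢ = 12+6+3+0+7+2 = 30, with n = 6.
Posterior ∝ λ^5e^(−4λ) · λ^30e^(−6λ) = λ^35e^(−10λ), i.e. Gamma(shape=36, rate=10).
The mode of a Gamma(a, b) with a ≥ 1 (shape–rate) is (a−1)/b = 35/10 ≈ 3.500.

λ̂_MAP = 3.500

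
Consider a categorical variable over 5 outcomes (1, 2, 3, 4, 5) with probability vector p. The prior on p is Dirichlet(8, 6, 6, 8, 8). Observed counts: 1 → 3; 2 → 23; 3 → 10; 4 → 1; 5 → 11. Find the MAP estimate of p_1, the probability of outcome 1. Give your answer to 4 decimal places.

The posterior is Dirichlet(αᵢ + nᵢ) = Dirichlet(11, 29, 16, 9, 19).
For a Dirichlet(a₁,…,a_K) with all aᵢ > 1, the mode has j-th component (aⱼ − 1)/(Σaᵢ − K).
Here Σaᵢ = 84 and K = 5, so p_1 = (11 − 1)/(84 − 5) = 10/79 ≈ 0.1266.

MAP estimate: 0.1266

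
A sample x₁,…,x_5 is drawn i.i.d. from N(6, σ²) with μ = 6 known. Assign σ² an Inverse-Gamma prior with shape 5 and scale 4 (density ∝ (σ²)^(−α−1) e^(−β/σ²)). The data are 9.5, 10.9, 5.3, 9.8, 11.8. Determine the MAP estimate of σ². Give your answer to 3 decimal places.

Sum of squared deviations about the known mean: SS = (9.5−6)² + (10.9−6)² + (5.3−6)² + (9.8−6)² + (11.8−6)² = 84.83.
The Normal likelihood contributes (σ²)^(−n/2) exp(−SS/(2σ²)), so the posterior is Inverse-Gamma(α + n/2, β + SS/2) = Inverse-Gamma(7.5, 46.415).
The mode of Inverse-Gamma(a, b) is b/(a+1) = 46.415/8.5 ≈ 5.461.

σ̂²_MAP = 5.461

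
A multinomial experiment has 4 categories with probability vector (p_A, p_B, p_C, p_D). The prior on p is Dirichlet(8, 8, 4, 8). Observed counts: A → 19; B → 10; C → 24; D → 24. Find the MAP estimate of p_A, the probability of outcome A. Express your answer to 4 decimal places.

The posterior is Dirichlet(αᵢ + nᵢ) = Dirichlet(27, 18, 28, 32).
For a Dirichlet(a₁,…,a_K) with all aᵢ > 1, the mode has j-th component (aⱼ − 1)/(Σaᵢ − K).
Here Σaᵢ = 105 and K = 4, so p_A = (27 − 1)/(105 − 4) = 26/101 ≈ 0.2574.

MAP estimate of p_A = 0.2574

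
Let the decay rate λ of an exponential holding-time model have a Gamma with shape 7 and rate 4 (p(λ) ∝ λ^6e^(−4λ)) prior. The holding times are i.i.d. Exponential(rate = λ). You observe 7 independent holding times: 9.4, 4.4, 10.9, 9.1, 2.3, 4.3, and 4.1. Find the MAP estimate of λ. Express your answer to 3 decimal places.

The Exponential(rate=λ) likelihood is ∝ λ^n e^(−λΣtᵢ). Here n = 7 and Σtᵢ = 9.4 + 4.4 + 10.9 + 9.1 + 2.3 + 4.3 + 4.1 = 44.5.
Posterior ∝ λ^6e^(−4λ) · λ^7e^(−44.5λ) = λ^13e^(−48.5λ), i.e. Gamma(14, 48.5).
Mode = (a−1)/b = 13/48.5 ≈ 0.268.

λ̂_MAP = 0.268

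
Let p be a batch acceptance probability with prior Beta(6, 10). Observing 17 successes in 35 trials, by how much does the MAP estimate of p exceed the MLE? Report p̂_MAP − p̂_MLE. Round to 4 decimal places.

MAP − MLE = -0.0367

Posterior is Beta(23, 28); MAP = (23−1)/(51−2) = 22/49 ≈ 0.44898.
MLE ignores the prior: p̂_MLE = k/n = 17/35 ≈ 0.48571.
Difference = 22/49 − 17/35 = -9/245 ≈ -0.0367.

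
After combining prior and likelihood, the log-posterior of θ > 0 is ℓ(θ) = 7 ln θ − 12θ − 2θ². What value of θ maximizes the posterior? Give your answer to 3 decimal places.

ℓ'(θ) = 7/θ − 12 − 4θ. Setting this to zero and multiplying by θ: 4θ² + 12θ − 7 = 0.
θ = (−12 + √(12² + 4·4·7)) / (2·4) = (−12 + √256) / 8 = (−12 + 16)/8 = 1/2.
ℓ''(θ) = −7/θ² − 4 < 0, confirming a maximum.

θ̂_MAP = 0.500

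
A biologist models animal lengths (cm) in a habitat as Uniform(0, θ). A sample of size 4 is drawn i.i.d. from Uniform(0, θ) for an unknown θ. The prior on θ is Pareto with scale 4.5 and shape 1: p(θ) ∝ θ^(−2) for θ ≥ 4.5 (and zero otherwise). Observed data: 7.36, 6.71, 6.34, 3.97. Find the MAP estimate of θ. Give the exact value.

The Uniform(0, θ) likelihood is θ^(−n) for θ ≥ max(xᵢ), zero otherwise. Here max(xᵢ) = 7.36.
Posterior ∝ θ^(−2) · θ^(−4) = θ^(−6) on θ ≥ max(4.5, 7.36) = 7.36.
This density is strictly decreasing in θ, so the posterior mode lies at the lower boundary of the support.

θ̂_MAP = 7.36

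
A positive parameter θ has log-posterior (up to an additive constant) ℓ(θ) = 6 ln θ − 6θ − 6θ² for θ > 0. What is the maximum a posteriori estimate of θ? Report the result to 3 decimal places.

θ̂_MAP = 0.500

ℓ'(θ) = 6/θ − 6 − 12θ. Setting this to zero and multiplying by θ: 12θ² + 6θ − 6 = 0.
θ = (−6 + √(6² + 4·12·6)) / (2·12) = (−6 + √324) / 24 = (−6 + 18)/24 = 1/2.
ℓ''(θ) = −6/θ² − 12 < 0, confirming a maximum.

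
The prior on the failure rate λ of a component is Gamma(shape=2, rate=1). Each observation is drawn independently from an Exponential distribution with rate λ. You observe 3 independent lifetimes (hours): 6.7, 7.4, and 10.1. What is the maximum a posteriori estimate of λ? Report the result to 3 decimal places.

The Exponential(rate=λ) likelihood is ∝ λ^n e^(−λΣtᵢ). Here n = 3 and Σtᵢ = 6.7 + 7.4 + 10.1 = 24.2.
Posterior ∝ λe^(−1λ) · λ^3e^(−24.2λ) = λ^4e^(−25.2λ), i.e. Gamma(5, 25.2).
Mode = (a−1)/b = 4/25.2 ≈ 0.159.

λ̂_MAP = 0.159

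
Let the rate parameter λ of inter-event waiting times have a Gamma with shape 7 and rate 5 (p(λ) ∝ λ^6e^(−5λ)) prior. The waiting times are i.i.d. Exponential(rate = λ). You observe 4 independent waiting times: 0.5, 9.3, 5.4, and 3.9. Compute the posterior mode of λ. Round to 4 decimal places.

λ̂_MAP = 0.4149

The Exponential(rate=λ) likelihood is ∝ λ^n e^(−λΣtᵢ). Here n = 4 and Σtᵢ = 0.5 + 9.3 + 5.4 + 3.9 = 19.1.
Posterior ∝ λ^6e^(−5λ) · λ^4e^(−19.1λ) = λ^10e^(−24.1λ), i.e. Gamma(11, 24.1).
Mode = (a−1)/b = 10/24.1 ≈ 0.4149.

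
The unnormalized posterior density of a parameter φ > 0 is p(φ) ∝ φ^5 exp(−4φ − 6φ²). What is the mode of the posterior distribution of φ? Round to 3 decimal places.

φ̂_MAP = 0.500

ℓ'(φ) = 5/φ − 4 − 12φ. Setting this to zero and multiplying by φ: 12φ² + 4φ − 5 = 0.
φ = (−4 + √(4² + 4·12·5)) / (2·12) = (−4 + √256) / 24 = (−4 + 16)/24 = 1/2.
ℓ''(φ) = −5/φ² − 12 < 0, confirming a maximum.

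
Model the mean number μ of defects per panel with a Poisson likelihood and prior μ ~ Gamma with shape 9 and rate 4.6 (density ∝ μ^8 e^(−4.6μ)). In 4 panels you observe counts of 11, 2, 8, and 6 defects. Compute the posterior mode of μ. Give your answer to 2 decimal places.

Σxᵢ = 11+2+8+6 = 27, with n = 4.
Posterior ∝ μ^8e^(−4.6μ) · μ^27e^(−4μ) = μ^35e^(−8.6μ), i.e. Gamma(shape=36, rate=8.6).
The mode of a Gamma(a, b) with a ≥ 1 (shape–rate) is (a−1)/b = 35/8.6 ≈ 4.07.

μ̂_MAP = 4.07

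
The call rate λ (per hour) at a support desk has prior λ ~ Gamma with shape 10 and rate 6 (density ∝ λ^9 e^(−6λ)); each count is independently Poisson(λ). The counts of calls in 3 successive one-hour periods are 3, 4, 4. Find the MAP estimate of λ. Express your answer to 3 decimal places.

λ̂_MAP = 2.222

Σxᵢ = 3+4+4 = 11, with n = 3.
Posterior ∝ λ^9e^(−6λ) · λ^11e^(−3λ) = λ^20e^(−9λ), i.e. Gamma(shape=21, rate=9).
The mode of a Gamma(a, b) with a ≥ 1 (shape–rate) is (a−1)/b = 20/9 ≈ 2.222.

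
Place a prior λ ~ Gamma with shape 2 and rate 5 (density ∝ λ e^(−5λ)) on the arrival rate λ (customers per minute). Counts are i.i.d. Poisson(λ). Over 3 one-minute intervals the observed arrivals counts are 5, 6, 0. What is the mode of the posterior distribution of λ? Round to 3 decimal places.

λ̂_MAP = 1.500

Σxᵢ = 5+6+0 = 11, with n = 3.
Posterior ∝ λe^(−5λ) · λ^11e^(−3λ) = λ^12e^(−8λ), i.e. Gamma(shape=13, rate=8).
The mode of a Gamma(a, b) with a ≥ 1 (shape–rate) is (a−1)/b = 12/8 ≈ 1.500.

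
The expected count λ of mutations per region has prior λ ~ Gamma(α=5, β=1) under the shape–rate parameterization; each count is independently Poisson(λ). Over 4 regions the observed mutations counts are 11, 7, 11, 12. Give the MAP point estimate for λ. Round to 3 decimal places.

λ̂_MAP = 9.000

Σxᵢ = 11+7+11+12 = 41, with n = 4.
Posterior ∝ λ^4e^(−1λ) · λ^41e^(−4λ) = λ^45e^(−5λ), i.e. Gamma(shape=46, rate=5).
The mode of a Gamma(a, b) with a ≥ 1 (shape–rate) is (a−1)/b = 45/5 ≈ 9.000.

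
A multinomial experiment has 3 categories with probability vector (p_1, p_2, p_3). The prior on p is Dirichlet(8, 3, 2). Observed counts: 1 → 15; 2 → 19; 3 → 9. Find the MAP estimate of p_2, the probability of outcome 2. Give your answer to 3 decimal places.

The posterior is Dirichlet(αᵢ + nᵢ) = Dirichlet(23, 22, 11).
For a Dirichlet(a₁,…,a_K) with all aᵢ > 1, the mode has j-th component (aⱼ − 1)/(Σaᵢ − K).
Here Σaᵢ = 56 and K = 3, so p_2 = (22 − 1)/(56 − 3) = 21/53 ≈ 0.396.

MAP estimate: 0.396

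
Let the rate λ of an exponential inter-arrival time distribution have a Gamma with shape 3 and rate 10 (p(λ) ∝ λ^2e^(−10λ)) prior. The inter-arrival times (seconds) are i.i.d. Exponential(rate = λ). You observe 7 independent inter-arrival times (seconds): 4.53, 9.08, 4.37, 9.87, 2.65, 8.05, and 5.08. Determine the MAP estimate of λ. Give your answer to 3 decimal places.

The Exponential(rate=λ) likelihood is ∝ λ^n e^(−λΣtᵢ). Here n = 7 and Σtᵢ = 4.53 + 9.08 + 4.37 + 9.87 + 2.65 + 8.05 + 5.08 = 43.63.
Posterior ∝ λ^2e^(−10λ) · λ^7e^(−43.63λ) = λ^9e^(−53.63λ), i.e. Gamma(10, 53.63).
Mode = (a−1)/b = 9/53.63 ≈ 0.168.

λ̂_MAP = 0.168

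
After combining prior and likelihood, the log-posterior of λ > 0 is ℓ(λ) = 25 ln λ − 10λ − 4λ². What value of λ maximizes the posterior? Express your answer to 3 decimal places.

λ̂_MAP = 1.250

ℓ'(λ) = 25/λ − 10 − 8λ. Setting this to zero and multiplying by λ: 8λ² + 10λ − 25 = 0.
λ = (−10 + √(10² + 4·8·25)) / (2·8) = (−10 + √900) / 16 = (−10 + 30)/16 = 5/4.
ℓ''(λ) = −25/λ² − 8 < 0, confirming a maximum.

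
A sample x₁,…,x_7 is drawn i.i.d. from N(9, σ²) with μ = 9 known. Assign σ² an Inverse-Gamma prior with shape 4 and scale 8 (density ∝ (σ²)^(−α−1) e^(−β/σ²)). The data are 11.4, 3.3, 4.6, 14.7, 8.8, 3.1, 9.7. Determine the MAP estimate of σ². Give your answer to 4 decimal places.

Sum of squared deviations about the known mean: SS = (11.4−9)² + (3.3−9)² + (4.6−9)² + (14.7−9)² + (8.8−9)² + (3.1−9)² + (9.7−9)² = 125.44.
The Normal likelihood contributes (σ²)^(−n/2) exp(−SS/(2σ²)), so the posterior is Inverse-Gamma(α + n/2, β + SS/2) = Inverse-Gamma(7.5, 70.72).
The mode of Inverse-Gamma(a, b) is b/(a+1) = 70.72/8.5 ≈ 8.3200.

σ̂²_MAP = 8.3200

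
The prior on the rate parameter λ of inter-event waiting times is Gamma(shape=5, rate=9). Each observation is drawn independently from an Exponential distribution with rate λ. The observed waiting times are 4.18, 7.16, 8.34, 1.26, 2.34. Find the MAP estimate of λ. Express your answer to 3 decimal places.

The Exponential(rate=λ) likelihood is ∝ λ^n e^(−λΣtᵢ). Here n = 5 and Σtᵢ = 4.18 + 7.16 + 8.34 + 1.26 + 2.34 = 23.28.
Posterior ∝ λ^4e^(−9λ) · λ^5e^(−23.28λ) = λ^9e^(−32.28λ), i.e. Gamma(10, 32.28).
Mode = (a−1)/b = 9/32.28 ≈ 0.279.

λ̂_MAP = 0.279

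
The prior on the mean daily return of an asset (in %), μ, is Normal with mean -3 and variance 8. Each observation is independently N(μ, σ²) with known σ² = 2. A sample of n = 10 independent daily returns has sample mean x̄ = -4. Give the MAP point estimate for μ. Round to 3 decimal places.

μ̂_MAP = -3.976

n = 10, x̄ = -4.
For a Normal prior and Normal likelihood with known variance, the posterior is Normal; its mode equals its mean, the precision-weighted average.
Prior precision 1/σ₀² = 1/8 = 0.125; data precision n/σ² = 10/2 = 5.
μ̂ = (0.125·(-3) + 5·(-4)) / (0.125 + 5) = (-20.375)/5.125 = -163/41 ≈ -3.976.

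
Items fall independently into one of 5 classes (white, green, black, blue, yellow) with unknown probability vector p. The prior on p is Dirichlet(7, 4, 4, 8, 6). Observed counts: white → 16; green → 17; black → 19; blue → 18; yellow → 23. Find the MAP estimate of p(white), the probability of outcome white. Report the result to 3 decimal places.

The posterior is Dirichlet(αᵢ + nᵢ) = Dirichlet(23, 21, 23, 26, 29).
For a Dirichlet(a₁,…,a_K) with all aᵢ > 1, the mode has j-th component (aⱼ − 1)/(Σaᵢ − K).
Here Σaᵢ = 122 and K = 5, so p(white) = (23 − 1)/(122 − 5) = 22/117 ≈ 0.188.

MAP estimate of p(white) = 0.188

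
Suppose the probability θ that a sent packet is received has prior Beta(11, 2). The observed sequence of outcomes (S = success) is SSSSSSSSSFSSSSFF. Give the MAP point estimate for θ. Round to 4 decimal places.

Prior: Beta(11, 2).
Data: 13 successes in 16 trials (from the sequence). The binomial likelihood contributes θ^13(1−θ)^3, so the posterior is Beta(11+13, 2+3) = Beta(24, 5).
For Beta(a, b) with a, b > 1 the mode is (a−1)/(a+b−2) = 23/27 ≈ 0.8519.

θ̂_MAP = 0.8519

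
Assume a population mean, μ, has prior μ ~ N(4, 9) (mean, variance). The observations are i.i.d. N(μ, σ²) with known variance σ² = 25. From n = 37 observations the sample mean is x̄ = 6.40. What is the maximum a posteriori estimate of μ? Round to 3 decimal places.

n = 37, x̄ = 6.40.
For a Normal prior and Normal likelihood with known variance, the posterior is Normal; its mode equals its mean, the precision-weighted average.
Prior precision 1/σ₀² = 1/9; data precision n/σ² = 37/25 = 1.48.
μ̂ = ((1/9)·4 + 1.48·6.4) / (1/9 + 1.48) = (11156/1125)/(358/225) = 5578/895 ≈ 6.232.

μ̂_MAP = 6.232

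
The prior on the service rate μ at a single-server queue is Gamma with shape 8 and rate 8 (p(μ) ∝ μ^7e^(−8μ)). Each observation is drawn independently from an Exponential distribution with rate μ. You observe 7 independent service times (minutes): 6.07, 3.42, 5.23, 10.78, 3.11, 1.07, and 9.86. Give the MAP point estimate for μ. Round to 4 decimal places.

The Exponential(rate=μ) likelihood is ∝ μ^n e^(−μΣtᵢ). Here n = 7 and Σtᵢ = 6.07 + 3.42 + 5.23 + 10.78 + 3.11 + 1.07 + 9.86 = 39.54.
Posterior ∝ μ^7e^(−8μ) · μ^7e^(−39.54μ) = μ^14e^(−47.54μ), i.e. Gamma(15, 47.54).
Mode = (a−1)/b = 14/47.54 ≈ 0.2945.

μ̂_MAP = 0.2945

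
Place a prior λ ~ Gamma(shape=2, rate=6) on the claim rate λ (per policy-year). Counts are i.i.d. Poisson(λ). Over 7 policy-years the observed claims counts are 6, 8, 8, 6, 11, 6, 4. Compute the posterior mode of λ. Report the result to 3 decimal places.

λ̂_MAP = 3.846

Σxᵢ = 6+8+8+6+11+6+4 = 49, with n = 7.
Posterior ∝ λe^(−6λ) · λ^49e^(−7λ) = λ^50e^(−13λ), i.e. Gamma(shape=51, rate=13).
The mode of a Gamma(a, b) with a ≥ 1 (shape–rate) is (a−1)/b = 50/13 ≈ 3.846.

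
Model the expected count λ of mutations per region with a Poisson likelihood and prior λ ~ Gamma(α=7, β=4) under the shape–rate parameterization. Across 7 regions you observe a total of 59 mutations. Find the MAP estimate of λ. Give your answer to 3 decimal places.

Σxᵢ = 59, n = 7.
Posterior ∝ λ^6e^(−4λ) · λ^59e^(−7λ) = λ^65e^(−11λ), i.e. Gamma(shape=66, rate=11).
The mode of a Gamma(a, b) with a ≥ 1 (shape–rate) is (a−1)/b = 65/11 ≈ 5.909.

λ̂_MAP = 5.909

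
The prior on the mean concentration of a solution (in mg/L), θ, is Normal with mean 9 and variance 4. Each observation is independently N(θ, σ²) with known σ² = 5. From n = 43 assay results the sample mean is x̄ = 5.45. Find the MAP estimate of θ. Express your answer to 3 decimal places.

θ̂_MAP = 5.550

n = 43, x̄ = 5.45.
For a Normal prior and Normal likelihood with known variance, the posterior is Normal; its mode equals its mean, the precision-weighted average.
Prior precision 1/σ₀² = 1/4 = 0.25; data precision n/σ² = 43/5 = 8.6.
θ̂ = (0.25·9 + 8.6·5.45) / (0.25 + 8.6) = 49.12/8.85 = 4912/885 ≈ 5.550.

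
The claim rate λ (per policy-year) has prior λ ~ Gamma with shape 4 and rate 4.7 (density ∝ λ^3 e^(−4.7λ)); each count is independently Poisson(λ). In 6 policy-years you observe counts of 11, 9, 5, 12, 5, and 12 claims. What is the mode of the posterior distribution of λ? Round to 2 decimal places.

Σxᵢ = 11+9+5+12+5+12 = 54, with n = 6.
Posterior ∝ λ^3e^(−4.7λ) · λ^54e^(−6λ) = λ^57e^(−10.7λ), i.e. Gamma(shape=58, rate=10.7).
The mode of a Gamma(a, b) with a ≥ 1 (shape–rate) is (a−1)/b = 57/10.7 ≈ 5.33.

λ̂_MAP = 5.33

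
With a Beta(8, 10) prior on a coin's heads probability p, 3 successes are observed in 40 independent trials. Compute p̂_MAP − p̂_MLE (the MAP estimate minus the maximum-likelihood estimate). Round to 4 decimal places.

MAP − MLE = 0.1036

Posterior is Beta(11, 47); MAP = (11−1)/(58−2) = 10/56 ≈ 0.17857.
MLE ignores the prior: p̂_MLE = k/n = 3/40 ≈ 0.07500.
Difference = 10/56 − 3/40 = 29/280 ≈ 0.1036.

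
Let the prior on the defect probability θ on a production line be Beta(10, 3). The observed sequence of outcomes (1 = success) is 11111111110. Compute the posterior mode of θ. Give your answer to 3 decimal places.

Prior: Beta(10, 3).
Data: 10 successes in 11 trials (from the sequence). The binomial likelihood contributes θ^10(1−θ)^1, so the posterior is Beta(10+10, 3+1) = Beta(20, 4).
For Beta(a, b) with a, b > 1 the mode is (a−1)/(a+b−2) = 19/22 ≈ 0.864.

θ̂_MAP = 0.864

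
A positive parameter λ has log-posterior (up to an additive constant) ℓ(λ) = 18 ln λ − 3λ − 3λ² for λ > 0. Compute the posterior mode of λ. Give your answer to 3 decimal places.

ℓ'(λ) = 18/λ − 3 − 6λ. Setting this to zero and multiplying by λ: 6λ² + 3λ − 18 = 0.
λ = (−3 + √(3² + 4·6·18)) / (2·6) = (−3 + √441) / 12 = (−3 + 21)/12 = 3/2.
ℓ''(λ) = −18/λ² − 6 < 0, confirming a maximum.

λ̂_MAP = 1.500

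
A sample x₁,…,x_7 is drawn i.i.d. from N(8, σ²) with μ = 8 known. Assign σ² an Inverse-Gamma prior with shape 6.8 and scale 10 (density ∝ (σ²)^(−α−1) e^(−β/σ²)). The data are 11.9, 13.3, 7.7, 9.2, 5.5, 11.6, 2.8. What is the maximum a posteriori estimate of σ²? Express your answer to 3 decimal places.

Sum of squared deviations about the known mean: SS = (11.9−8)² + (13.3−8)² + (7.7−8)² + (9.2−8)² + (5.5−8)² + (11.6−8)² + (2.8−8)² = 91.08.
The Normal likelihood contributes (σ²)^(−n/2) exp(−SS/(2σ²)), so the posterior is Inverse-Gamma(α + n/2, β + SS/2) = Inverse-Gamma(10.3, 55.54).
The mode of Inverse-Gamma(a, b) is b/(a+1) = 55.54/11.3 ≈ 4.915.

σ̂²_MAP = 4.915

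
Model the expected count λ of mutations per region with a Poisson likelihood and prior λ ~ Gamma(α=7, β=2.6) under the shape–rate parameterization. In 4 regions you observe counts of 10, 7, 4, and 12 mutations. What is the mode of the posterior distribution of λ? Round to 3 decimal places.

Σxᵢ = 10+7+4+12 = 33, with n = 4.
Posterior ∝ λ^6e^(−2.6λ) · λ^33e^(−4λ) = λ^39e^(−6.6λ), i.e. Gamma(shape=40, rate=6.6).
The mode of a Gamma(a, b) with a ≥ 1 (shape–rate) is (a−1)/b = 39/6.6 ≈ 5.909.

λ̂_MAP = 5.909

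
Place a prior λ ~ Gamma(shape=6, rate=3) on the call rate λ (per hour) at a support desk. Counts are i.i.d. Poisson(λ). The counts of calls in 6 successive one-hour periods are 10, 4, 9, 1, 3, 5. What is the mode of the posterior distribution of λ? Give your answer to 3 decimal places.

λ̂_MAP = 4.111

Σxᵢ = 10+4+9+1+3+5 = 32, with n = 6.
Posterior ∝ λ^5e^(−3λ) · λ^32e^(−6λ) = λ^37e^(−9λ), i.e. Gamma(shape=38, rate=9).
The mode of a Gamma(a, b) with a ≥ 1 (shape–rate) is (a−1)/b = 37/9 ≈ 4.111.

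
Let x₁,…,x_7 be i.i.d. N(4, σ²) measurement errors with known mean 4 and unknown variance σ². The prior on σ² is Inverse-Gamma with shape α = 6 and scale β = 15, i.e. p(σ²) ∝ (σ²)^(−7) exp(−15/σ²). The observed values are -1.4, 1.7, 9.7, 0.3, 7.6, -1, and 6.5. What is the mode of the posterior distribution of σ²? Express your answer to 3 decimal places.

Sum of squared deviations about the known mean: SS = (-1.4−4)² + (1.7−4)² + (9.7−4)² + (0.3−4)² + (7.6−4)² + (-1−4)² + (6.5−4)² = 124.84.
The Normal likelihood contributes (σ²)^(−n/2) exp(−SS/(2σ²)), so the posterior is Inverse-Gamma(α + n/2, β + SS/2) = Inverse-Gamma(9.5, 77.42).
The mode of Inverse-Gamma(a, b) is b/(a+1) = 77.42/10.5 ≈ 7.373.

σ̂²_MAP = 7.373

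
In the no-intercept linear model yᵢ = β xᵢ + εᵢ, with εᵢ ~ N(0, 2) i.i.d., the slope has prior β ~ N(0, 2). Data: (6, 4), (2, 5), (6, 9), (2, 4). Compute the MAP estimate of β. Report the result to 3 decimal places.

log p(β | y) = −Σ(yᵢ − βxᵢ)²/(2·2) − β²/(2·2) + const.
Setting the derivative to zero: Σxᵢ(yᵢ − βxᵢ)/2 − β/2 = 0, so β = Σxᵢyᵢ / (Σxᵢ² + σ²/τ²).
Σxᵢyᵢ = 6·4 + 2·5 + 6·9 + 2·4 = 96; Σxᵢ² = 80; σ²/τ² = 1.
β̂_MAP = 96 / (80 + 1) = 96/81 ≈ 1.185.

β̂_MAP = 1.185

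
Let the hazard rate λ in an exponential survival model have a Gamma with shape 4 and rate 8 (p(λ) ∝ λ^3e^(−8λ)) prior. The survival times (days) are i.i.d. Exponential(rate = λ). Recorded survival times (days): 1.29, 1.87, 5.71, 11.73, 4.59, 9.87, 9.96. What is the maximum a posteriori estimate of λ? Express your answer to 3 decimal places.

The Exponential(rate=λ) likelihood is ∝ λ^n e^(−λΣtᵢ). Here n = 7 and Σtᵢ = 1.29 + 1.87 + 5.71 + 11.73 + 4.59 + 9.87 + 9.96 = 45.02.
Posterior ∝ λ^3e^(−8λ) · λ^7e^(−45.02λ) = λ^10e^(−53.02λ), i.e. Gamma(11, 53.02).
Mode = (a−1)/b = 10/53.02 ≈ 0.189.

λ̂_MAP = 0.189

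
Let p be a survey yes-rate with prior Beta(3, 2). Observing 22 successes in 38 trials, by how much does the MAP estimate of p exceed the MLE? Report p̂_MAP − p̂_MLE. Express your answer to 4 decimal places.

Posterior is Beta(25, 18); MAP = (25−1)/(43−2) = 24/41 ≈ 0.58537.
MLE ignores the prior: p̂_MLE = k/n = 22/38 ≈ 0.57895.
Difference = 24/41 − 22/38 = 5/779 ≈ 0.0064.

MAP − MLE = 0.0064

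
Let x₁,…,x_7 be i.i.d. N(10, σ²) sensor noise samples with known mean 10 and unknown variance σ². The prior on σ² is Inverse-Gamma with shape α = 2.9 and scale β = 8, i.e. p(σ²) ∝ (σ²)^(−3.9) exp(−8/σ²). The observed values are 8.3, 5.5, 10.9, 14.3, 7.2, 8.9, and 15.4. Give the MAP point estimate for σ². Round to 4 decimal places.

Sum of squared deviations about the known mean: SS = (8.3−10)² + (5.5−10)² + (10.9−10)² + (14.3−10)² + (7.2−10)² + (8.9−10)² + (15.4−10)² = 80.65.
The Normal likelihood contributes (σ²)^(−n/2) exp(−SS/(2σ²)), so the posterior is Inverse-Gamma(α + n/2, β + SS/2) = Inverse-Gamma(6.4, 48.325).
The mode of Inverse-Gamma(a, b) is b/(a+1) = 48.325/7.4 ≈ 6.5304.

σ̂²_MAP = 6.5304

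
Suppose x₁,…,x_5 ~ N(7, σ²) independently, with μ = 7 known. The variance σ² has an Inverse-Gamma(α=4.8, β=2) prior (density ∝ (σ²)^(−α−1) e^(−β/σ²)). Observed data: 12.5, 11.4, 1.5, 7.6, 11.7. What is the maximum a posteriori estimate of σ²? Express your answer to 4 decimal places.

σ̂²_MAP = 6.4042

Sum of squared deviations about the known mean: SS = (12.5−7)² + (11.4−7)² + (1.5−7)² + (7.6−7)² + (11.7−7)² = 102.31.
The Normal likelihood contributes (σ²)^(−n/2) exp(−SS/(2σ²)), so the posterior is Inverse-Gamma(α + n/2, β + SS/2) = Inverse-Gamma(7.3, 53.155).
The mode of Inverse-Gamma(a, b) is b/(a+1) = 53.155/8.3 ≈ 6.4042.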